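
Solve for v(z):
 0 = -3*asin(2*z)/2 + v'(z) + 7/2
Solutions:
 v(z) = C1 + 3*z*asin(2*z)/2 - 7*z/2 + 3*sqrt(1 - 4*z^2)/4


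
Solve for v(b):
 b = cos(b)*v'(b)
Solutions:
 v(b) = C1 + Integral(b/cos(b), b)


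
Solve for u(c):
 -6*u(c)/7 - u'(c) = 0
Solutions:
 u(c) = C1*exp(-6*c/7)


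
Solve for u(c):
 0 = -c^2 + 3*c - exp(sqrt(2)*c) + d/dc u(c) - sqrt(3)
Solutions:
 u(c) = C1 + c^3/3 - 3*c^2/2 + sqrt(3)*c + sqrt(2)*exp(sqrt(2)*c)/2


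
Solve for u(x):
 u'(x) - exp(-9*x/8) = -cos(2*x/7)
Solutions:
 u(x) = C1 - 7*sin(2*x/7)/2 - 8*exp(-9*x/8)/9


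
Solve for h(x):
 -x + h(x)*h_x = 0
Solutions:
 h(x) = -sqrt(C1 + x^2)
 h(x) = sqrt(C1 + x^2)


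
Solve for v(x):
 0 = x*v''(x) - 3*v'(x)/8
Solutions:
 v(x) = C1 + C2*x^(11/8)


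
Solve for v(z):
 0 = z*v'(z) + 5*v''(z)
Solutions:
 v(z) = C1 + C2*erf(sqrt(10)*z/10)


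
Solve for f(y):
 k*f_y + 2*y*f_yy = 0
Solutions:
 f(y) = C1 + y^(1 - re(k)/2)*(C2*sin(log(y)*Abs(im(k))/2) + C3*cos(log(y)*im(k)/2))


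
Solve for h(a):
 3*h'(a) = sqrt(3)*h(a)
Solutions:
 h(a) = C1*exp(sqrt(3)*a/3)


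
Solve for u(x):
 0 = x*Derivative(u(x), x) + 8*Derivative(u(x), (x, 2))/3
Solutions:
 u(x) = C1 + C2*erf(sqrt(3)*x/4)


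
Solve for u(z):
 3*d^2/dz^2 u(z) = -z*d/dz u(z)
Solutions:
 u(z) = C1 + C2*erf(sqrt(6)*z/6)


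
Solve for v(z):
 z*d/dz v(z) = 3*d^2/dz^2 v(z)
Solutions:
 v(z) = C1 + C2*erfi(sqrt(6)*z/6)


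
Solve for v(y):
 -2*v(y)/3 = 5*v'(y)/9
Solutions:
 v(y) = C1*exp(-6*y/5)


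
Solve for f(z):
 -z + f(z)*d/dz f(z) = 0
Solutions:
 f(z) = -sqrt(C1 + z^2)
 f(z) = sqrt(C1 + z^2)


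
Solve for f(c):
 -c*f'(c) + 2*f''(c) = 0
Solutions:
 f(c) = C1 + C2*erfi(c/2)


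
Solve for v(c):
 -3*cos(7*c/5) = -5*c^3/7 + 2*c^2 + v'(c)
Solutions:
 v(c) = C1 + 5*c^4/28 - 2*c^3/3 - 15*sin(7*c/5)/7


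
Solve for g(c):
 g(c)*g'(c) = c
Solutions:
 g(c) = -sqrt(C1 + c^2)
 g(c) = sqrt(C1 + c^2)


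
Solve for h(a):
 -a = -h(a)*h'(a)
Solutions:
 h(a) = -sqrt(C1 + a^2)
 h(a) = sqrt(C1 + a^2)


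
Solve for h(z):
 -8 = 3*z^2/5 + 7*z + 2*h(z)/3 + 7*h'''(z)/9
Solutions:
 h(z) = C3*exp(-6^(1/3)*7^(2/3)*z/7) - 9*z^2/10 - 21*z/2 + (C1*sin(2^(1/3)*3^(5/6)*7^(2/3)*z/14) + C2*cos(2^(1/3)*3^(5/6)*7^(2/3)*z/14))*exp(6^(1/3)*7^(2/3)*z/14) - 12


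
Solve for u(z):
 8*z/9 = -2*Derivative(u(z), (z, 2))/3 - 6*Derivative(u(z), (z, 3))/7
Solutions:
 u(z) = C1 + C2*z + C3*exp(-7*z/9) - 2*z^3/9 + 6*z^2/7


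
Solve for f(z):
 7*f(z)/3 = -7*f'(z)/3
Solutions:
 f(z) = C1*exp(-z)


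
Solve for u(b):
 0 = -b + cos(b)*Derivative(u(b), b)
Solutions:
 u(b) = C1 + Integral(b/cos(b), b)


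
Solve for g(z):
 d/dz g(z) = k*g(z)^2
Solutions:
 g(z) = -1/(C1 + k*z)


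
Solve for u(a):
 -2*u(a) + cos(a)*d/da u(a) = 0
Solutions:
 u(a) = C1*(sin(a) + 1)/(sin(a) - 1)


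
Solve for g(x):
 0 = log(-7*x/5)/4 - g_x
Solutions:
 g(x) = C1 + x*log(-x)/4 + x*(-log(5) - 1 + log(7))/4


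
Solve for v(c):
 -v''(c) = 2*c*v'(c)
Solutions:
 v(c) = C1 + C2*erf(c)


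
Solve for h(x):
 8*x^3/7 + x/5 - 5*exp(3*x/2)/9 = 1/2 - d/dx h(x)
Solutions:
 h(x) = C1 - 2*x^4/7 - x^2/10 + x/2 + 10*exp(3*x/2)/27


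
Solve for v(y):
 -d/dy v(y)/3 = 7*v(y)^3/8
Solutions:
 v(y) = -2*sqrt(-1/(C1 - 21*y))
 v(y) = 2*sqrt(-1/(C1 - 21*y))


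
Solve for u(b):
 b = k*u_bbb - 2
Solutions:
 u(b) = C1 + C2*b + C3*b^2 + b^4/(24*k) + b^3/(3*k)


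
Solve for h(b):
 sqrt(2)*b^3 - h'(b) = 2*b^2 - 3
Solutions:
 h(b) = C1 + sqrt(2)*b^4/4 - 2*b^3/3 + 3*b


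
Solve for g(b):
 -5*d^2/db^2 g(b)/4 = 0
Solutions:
 g(b) = C1 + C2*b


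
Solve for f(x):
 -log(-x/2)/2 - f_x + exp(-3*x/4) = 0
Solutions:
 f(x) = C1 - x*log(-x)/2 + x*(log(2) + 1)/2 - 4*exp(-3*x/4)/3


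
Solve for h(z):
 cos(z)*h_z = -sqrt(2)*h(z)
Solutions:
 h(z) = C1*(sin(z) - 1)^(sqrt(2)/2)/(sin(z) + 1)^(sqrt(2)/2)


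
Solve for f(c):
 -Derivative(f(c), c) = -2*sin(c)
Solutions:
 f(c) = C1 - 2*cos(c)


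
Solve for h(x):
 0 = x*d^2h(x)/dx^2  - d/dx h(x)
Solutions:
 h(x) = C1 + C2*x^2


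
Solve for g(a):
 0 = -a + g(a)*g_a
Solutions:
 g(a) = -sqrt(C1 + a^2)
 g(a) = sqrt(C1 + a^2)


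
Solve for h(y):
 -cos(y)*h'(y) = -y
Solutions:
 h(y) = C1 + Integral(y/cos(y), y)


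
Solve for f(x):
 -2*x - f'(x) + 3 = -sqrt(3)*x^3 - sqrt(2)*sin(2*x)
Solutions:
 f(x) = C1 + sqrt(3)*x^4/4 - x^2 + 3*x - sqrt(2)*cos(2*x)/2


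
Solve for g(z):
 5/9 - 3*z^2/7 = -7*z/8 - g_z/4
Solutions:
 g(z) = C1 + 4*z^3/7 - 7*z^2/4 - 20*z/9


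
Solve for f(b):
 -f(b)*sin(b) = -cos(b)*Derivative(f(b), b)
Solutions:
 f(b) = C1/cos(b)


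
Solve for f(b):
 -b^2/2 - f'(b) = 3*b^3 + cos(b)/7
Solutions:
 f(b) = C1 - 3*b^4/4 - b^3/6 - sin(b)/7


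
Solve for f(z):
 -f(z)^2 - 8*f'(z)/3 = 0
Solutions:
 f(z) = 8/(C1 + 3*z)


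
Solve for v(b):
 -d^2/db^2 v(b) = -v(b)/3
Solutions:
 v(b) = C1*exp(-sqrt(3)*b/3) + C2*exp(sqrt(3)*b/3)


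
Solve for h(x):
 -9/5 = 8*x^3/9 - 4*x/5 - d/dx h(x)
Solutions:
 h(x) = C1 + 2*x^4/9 - 2*x^2/5 + 9*x/5


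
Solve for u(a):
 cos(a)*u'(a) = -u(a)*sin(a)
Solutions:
 u(a) = C1*cos(a)


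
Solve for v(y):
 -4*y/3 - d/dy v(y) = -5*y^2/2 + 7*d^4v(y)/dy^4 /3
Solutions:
 v(y) = C1 + C4*exp(-3^(1/3)*7^(2/3)*y/7) + 5*y^3/6 - 2*y^2/3 + (C2*sin(3^(5/6)*7^(2/3)*y/14) + C3*cos(3^(5/6)*7^(2/3)*y/14))*exp(3^(1/3)*7^(2/3)*y/14)


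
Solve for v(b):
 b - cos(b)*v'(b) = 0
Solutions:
 v(b) = C1 + Integral(b/cos(b), b)


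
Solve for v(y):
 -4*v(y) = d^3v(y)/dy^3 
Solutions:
 v(y) = C3*exp(-2^(2/3)*y) + (C1*sin(2^(2/3)*sqrt(3)*y/2) + C2*cos(2^(2/3)*sqrt(3)*y/2))*exp(2^(2/3)*y/2)


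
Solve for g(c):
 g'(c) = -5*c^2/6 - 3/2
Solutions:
 g(c) = C1 - 5*c^3/18 - 3*c/2


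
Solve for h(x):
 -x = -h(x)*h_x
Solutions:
 h(x) = -sqrt(C1 + x^2)
 h(x) = sqrt(C1 + x^2)


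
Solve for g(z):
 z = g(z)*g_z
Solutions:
 g(z) = -sqrt(C1 + z^2)
 g(z) = sqrt(C1 + z^2)


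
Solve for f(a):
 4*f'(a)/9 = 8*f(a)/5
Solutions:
 f(a) = C1*exp(18*a/5)


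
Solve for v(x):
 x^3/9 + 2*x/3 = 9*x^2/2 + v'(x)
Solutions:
 v(x) = C1 + x^4/36 - 3*x^3/2 + x^2/3


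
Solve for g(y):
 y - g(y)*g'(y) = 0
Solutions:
 g(y) = -sqrt(C1 + y^2)
 g(y) = sqrt(C1 + y^2)


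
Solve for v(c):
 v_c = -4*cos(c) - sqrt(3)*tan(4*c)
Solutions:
 v(c) = C1 + sqrt(3)*log(cos(4*c))/4 - 4*sin(c)


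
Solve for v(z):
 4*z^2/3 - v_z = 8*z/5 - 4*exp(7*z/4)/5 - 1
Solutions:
 v(z) = C1 + 4*z^3/9 - 4*z^2/5 + z + 16*exp(7*z/4)/35


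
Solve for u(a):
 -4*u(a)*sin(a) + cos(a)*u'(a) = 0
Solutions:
 u(a) = C1/cos(a)^4


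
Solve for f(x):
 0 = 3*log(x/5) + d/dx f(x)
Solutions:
 f(x) = C1 - 3*x*log(x) + 3*x + x*log(125)


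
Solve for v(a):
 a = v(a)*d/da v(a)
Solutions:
 v(a) = -sqrt(C1 + a^2)
 v(a) = sqrt(C1 + a^2)


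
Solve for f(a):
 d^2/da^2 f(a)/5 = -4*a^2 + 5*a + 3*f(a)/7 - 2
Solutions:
 f(a) = C1*exp(-sqrt(105)*a/7) + C2*exp(sqrt(105)*a/7) + 28*a^2/3 - 35*a/3 + 602/45


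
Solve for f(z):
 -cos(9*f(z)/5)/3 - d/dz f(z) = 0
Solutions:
 z/3 - 5*log(sin(9*f(z)/5) - 1)/18 + 5*log(sin(9*f(z)/5) + 1)/18 = C1


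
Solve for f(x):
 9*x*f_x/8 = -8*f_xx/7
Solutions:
 f(x) = C1 + C2*erf(3*sqrt(14)*x/16)


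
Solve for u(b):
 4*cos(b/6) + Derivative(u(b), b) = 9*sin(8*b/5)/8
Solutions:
 u(b) = C1 - 24*sin(b/6) - 45*cos(8*b/5)/64


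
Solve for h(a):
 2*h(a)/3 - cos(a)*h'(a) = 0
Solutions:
 h(a) = C1*(sin(a) + 1)^(1/3)/(sin(a) - 1)^(1/3)


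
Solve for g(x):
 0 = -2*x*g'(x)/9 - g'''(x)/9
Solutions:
 g(x) = C1 + Integral(C2*airyai(-2^(1/3)*x) + C3*airybi(-2^(1/3)*x), x)


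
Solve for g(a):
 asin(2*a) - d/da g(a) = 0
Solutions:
 g(a) = C1 + a*asin(2*a) + sqrt(1 - 4*a^2)/2


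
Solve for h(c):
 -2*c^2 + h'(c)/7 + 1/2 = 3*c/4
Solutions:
 h(c) = C1 + 14*c^3/3 + 21*c^2/8 - 7*c/2


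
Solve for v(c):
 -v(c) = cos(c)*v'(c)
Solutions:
 v(c) = C1*sqrt(sin(c) - 1)/sqrt(sin(c) + 1)


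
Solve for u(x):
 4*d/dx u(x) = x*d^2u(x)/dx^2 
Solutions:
 u(x) = C1 + C2*x^5


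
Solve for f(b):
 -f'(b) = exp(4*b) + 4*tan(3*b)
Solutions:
 f(b) = C1 - exp(4*b)/4 + 4*log(cos(3*b))/3


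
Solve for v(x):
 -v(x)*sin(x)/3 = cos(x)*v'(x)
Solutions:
 v(x) = C1*cos(x)^(1/3)


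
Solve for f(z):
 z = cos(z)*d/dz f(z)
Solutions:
 f(z) = C1 + Integral(z/cos(z), z)


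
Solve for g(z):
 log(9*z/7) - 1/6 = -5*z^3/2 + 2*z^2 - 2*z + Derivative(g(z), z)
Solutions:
 g(z) = C1 + 5*z^4/8 - 2*z^3/3 + z^2 + z*log(z) - 7*z/6 + z*log(9/7)


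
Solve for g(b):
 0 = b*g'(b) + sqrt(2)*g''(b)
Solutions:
 g(b) = C1 + C2*erf(2^(1/4)*b/2)


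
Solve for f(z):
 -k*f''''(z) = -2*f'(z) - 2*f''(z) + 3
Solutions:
 f(z) = C1 + C2*exp(z*(3^(1/3)*(sqrt(3)*sqrt((27 - 8/k)/k^2) - 9/k)^(1/3)/6 - 3^(5/6)*I*(sqrt(3)*sqrt((27 - 8/k)/k^2) - 9/k)^(1/3)/6 - 4/(k*(-3^(1/3) + 3^(5/6)*I)*(sqrt(3)*sqrt((27 - 8/k)/k^2) - 9/k)^(1/3)))) + C3*exp(z*(3^(1/3)*(sqrt(3)*sqrt((27 - 8/k)/k^2) - 9/k)^(1/3)/6 + 3^(5/6)*I*(sqrt(3)*sqrt((27 - 8/k)/k^2) - 9/k)^(1/3)/6 + 4/(k*(3^(1/3) + 3^(5/6)*I)*(sqrt(3)*sqrt((27 - 8/k)/k^2) - 9/k)^(1/3)))) + C4*exp(-3^(1/3)*z*((sqrt(3)*sqrt((27 - 8/k)/k^2) - 9/k)^(1/3) + 2*3^(1/3)/(k*(sqrt(3)*sqrt((27 - 8/k)/k^2) - 9/k)^(1/3)))/3) + 3*z/2


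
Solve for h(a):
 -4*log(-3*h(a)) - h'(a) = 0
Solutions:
 Integral(1/(log(-_y) + log(3)), (_y, h(a)))/4 = C1 - a


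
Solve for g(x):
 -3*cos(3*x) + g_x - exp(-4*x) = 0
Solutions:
 g(x) = C1 + sin(3*x) - exp(-4*x)/4


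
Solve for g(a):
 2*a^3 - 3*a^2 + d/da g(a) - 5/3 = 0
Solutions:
 g(a) = C1 - a^4/2 + a^3 + 5*a/3


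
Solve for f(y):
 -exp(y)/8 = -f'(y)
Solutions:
 f(y) = C1 + exp(y)/8


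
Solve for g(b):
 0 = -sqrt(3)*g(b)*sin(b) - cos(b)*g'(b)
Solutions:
 g(b) = C1*cos(b)^(sqrt(3))


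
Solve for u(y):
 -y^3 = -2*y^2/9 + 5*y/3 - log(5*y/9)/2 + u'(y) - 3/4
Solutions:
 u(y) = C1 - y^4/4 + 2*y^3/27 - 5*y^2/6 + y*log(y)/2 + y*log(sqrt(5)/3) + y/4


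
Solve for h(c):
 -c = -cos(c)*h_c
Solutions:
 h(c) = C1 + Integral(c/cos(c), c)


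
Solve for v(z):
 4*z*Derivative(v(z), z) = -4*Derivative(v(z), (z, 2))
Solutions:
 v(z) = C1 + C2*erf(sqrt(2)*z/2)


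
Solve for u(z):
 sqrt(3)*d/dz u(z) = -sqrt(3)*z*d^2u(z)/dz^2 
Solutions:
 u(z) = C1 + C2*log(z)


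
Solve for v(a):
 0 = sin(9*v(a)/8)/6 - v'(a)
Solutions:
 -a/6 + 4*log(cos(9*v(a)/8) - 1)/9 - 4*log(cos(9*v(a)/8) + 1)/9 = C1


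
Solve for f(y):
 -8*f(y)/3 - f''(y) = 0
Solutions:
 f(y) = C1*sin(2*sqrt(6)*y/3) + C2*cos(2*sqrt(6)*y/3)


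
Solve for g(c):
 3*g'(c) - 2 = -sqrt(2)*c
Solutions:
 g(c) = C1 - sqrt(2)*c^2/6 + 2*c/3


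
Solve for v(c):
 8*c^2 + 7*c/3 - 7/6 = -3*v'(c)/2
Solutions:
 v(c) = C1 - 16*c^3/9 - 7*c^2/9 + 7*c/9


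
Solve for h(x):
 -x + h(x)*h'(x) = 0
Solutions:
 h(x) = -sqrt(C1 + x^2)
 h(x) = sqrt(C1 + x^2)


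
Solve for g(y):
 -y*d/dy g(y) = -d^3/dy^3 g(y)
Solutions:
 g(y) = C1 + Integral(C2*airyai(y) + C3*airybi(y), y)


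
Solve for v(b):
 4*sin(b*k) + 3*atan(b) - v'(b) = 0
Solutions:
 v(b) = C1 + 3*b*atan(b) + 4*Piecewise((-cos(b*k)/k, Ne(k, 0)), (0, True)) - 3*log(b^2 + 1)/2


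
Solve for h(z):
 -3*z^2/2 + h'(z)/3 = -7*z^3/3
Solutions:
 h(z) = C1 - 7*z^4/4 + 3*z^3/2


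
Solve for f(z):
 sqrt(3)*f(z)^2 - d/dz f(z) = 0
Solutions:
 f(z) = -1/(C1 + sqrt(3)*z)


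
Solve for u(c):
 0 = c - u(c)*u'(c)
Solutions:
 u(c) = -sqrt(C1 + c^2)
 u(c) = sqrt(C1 + c^2)


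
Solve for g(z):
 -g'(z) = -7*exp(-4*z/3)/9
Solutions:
 g(z) = C1 - 7*exp(-4*z/3)/12


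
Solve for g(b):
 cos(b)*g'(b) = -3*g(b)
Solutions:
 g(b) = C1*(sin(b) - 1)^(3/2)/(sin(b) + 1)^(3/2)


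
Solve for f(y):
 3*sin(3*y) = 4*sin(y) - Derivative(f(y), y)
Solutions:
 f(y) = C1 - 4*cos(y) + cos(3*y)


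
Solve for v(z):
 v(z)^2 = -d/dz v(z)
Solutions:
 v(z) = 1/(C1 + z)


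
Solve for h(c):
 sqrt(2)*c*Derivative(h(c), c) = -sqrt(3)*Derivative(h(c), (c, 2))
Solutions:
 h(c) = C1 + C2*erf(6^(3/4)*c/6)


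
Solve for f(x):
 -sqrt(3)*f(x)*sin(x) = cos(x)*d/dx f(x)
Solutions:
 f(x) = C1*cos(x)^(sqrt(3))


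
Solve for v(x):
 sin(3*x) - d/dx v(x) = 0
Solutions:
 v(x) = C1 - cos(3*x)/3


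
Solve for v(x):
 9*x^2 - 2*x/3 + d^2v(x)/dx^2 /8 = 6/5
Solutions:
 v(x) = C1 + C2*x - 6*x^4 + 8*x^3/9 + 24*x^2/5


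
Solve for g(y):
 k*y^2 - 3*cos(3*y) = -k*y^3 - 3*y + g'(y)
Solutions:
 g(y) = C1 + k*y^4/4 + k*y^3/3 + 3*y^2/2 - sin(3*y)


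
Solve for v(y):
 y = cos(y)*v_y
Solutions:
 v(y) = C1 + Integral(y/cos(y), y)


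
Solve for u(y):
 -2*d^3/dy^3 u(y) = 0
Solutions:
 u(y) = C1 + C2*y + C3*y^2


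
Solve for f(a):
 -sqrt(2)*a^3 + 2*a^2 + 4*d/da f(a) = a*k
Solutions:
 f(a) = C1 + sqrt(2)*a^4/16 - a^3/6 + a^2*k/8


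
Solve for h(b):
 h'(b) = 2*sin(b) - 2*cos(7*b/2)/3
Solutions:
 h(b) = C1 - 4*sin(7*b/2)/21 - 2*cos(b)


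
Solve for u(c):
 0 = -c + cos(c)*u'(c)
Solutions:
 u(c) = C1 + Integral(c/cos(c), c)


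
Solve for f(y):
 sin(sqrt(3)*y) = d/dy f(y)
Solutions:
 f(y) = C1 - sqrt(3)*cos(sqrt(3)*y)/3


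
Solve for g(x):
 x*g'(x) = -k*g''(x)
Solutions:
 g(x) = C1 + C2*sqrt(k)*erf(sqrt(2)*x*sqrt(1/k)/2)


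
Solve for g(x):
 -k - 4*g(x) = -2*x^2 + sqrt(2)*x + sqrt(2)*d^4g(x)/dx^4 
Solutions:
 g(x) = -k/4 + x^2/2 - sqrt(2)*x/4 + (C1*sin(2^(7/8)*x/2) + C2*cos(2^(7/8)*x/2))*exp(-2^(7/8)*x/2) + (C3*sin(2^(7/8)*x/2) + C4*cos(2^(7/8)*x/2))*exp(2^(7/8)*x/2)


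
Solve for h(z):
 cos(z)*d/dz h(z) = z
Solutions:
 h(z) = C1 + Integral(z/cos(z), z)


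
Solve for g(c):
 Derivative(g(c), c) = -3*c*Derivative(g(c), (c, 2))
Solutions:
 g(c) = C1 + C2*c^(2/3)


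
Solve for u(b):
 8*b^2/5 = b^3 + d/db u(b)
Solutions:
 u(b) = C1 - b^4/4 + 8*b^3/15


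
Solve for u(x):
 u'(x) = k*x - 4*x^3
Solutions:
 u(x) = C1 + k*x^2/2 - x^4


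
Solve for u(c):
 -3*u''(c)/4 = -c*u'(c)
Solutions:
 u(c) = C1 + C2*erfi(sqrt(6)*c/3)


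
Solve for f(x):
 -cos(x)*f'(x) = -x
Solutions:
 f(x) = C1 + Integral(x/cos(x), x)


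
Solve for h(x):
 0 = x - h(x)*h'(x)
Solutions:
 h(x) = -sqrt(C1 + x^2)
 h(x) = sqrt(C1 + x^2)


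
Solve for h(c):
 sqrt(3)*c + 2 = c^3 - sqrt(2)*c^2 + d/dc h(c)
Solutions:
 h(c) = C1 - c^4/4 + sqrt(2)*c^3/3 + sqrt(3)*c^2/2 + 2*c


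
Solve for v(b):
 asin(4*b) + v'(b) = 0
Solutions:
 v(b) = C1 - b*asin(4*b) - sqrt(1 - 16*b^2)/4


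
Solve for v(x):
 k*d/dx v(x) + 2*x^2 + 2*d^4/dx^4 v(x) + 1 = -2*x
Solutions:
 v(x) = C1 + C2*exp(2^(2/3)*x*(-k)^(1/3)/2) + C3*exp(2^(2/3)*x*(-k)^(1/3)*(-1 + sqrt(3)*I)/4) + C4*exp(-2^(2/3)*x*(-k)^(1/3)*(1 + sqrt(3)*I)/4) - 2*x^3/(3*k) - x^2/k - x/k


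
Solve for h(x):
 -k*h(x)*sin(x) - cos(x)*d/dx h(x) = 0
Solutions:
 h(x) = C1*exp(k*log(cos(x)))


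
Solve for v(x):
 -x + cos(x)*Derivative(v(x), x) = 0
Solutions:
 v(x) = C1 + Integral(x/cos(x), x)


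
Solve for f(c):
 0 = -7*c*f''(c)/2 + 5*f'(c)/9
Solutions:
 f(c) = C1 + C2*c^(73/63)


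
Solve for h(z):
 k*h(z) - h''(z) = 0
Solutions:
 h(z) = C1*exp(-sqrt(k)*z) + C2*exp(sqrt(k)*z)


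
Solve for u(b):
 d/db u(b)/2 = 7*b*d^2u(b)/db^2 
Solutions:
 u(b) = C1 + C2*b^(15/14)


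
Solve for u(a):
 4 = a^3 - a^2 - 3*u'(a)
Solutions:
 u(a) = C1 + a^4/12 - a^3/9 - 4*a/3


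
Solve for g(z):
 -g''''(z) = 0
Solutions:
 g(z) = C1 + C2*z + C3*z^2 + C4*z^3


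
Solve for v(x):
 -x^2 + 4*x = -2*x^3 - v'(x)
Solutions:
 v(x) = C1 - x^4/2 + x^3/3 - 2*x^2


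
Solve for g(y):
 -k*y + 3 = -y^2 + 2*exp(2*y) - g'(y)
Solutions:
 g(y) = C1 + k*y^2/2 - y^3/3 - 3*y + exp(2*y)


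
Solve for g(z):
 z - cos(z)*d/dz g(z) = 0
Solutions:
 g(z) = C1 + Integral(z/cos(z), z)


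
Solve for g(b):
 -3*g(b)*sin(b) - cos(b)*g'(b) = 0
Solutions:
 g(b) = C1*cos(b)^3


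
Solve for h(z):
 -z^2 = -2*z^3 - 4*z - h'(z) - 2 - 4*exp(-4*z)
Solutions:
 h(z) = C1 - z^4/2 + z^3/3 - 2*z^2 - 2*z + exp(-4*z)


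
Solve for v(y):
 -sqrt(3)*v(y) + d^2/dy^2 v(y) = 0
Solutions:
 v(y) = C1*exp(-3^(1/4)*y) + C2*exp(3^(1/4)*y)


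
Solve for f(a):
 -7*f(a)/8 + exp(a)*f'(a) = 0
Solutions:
 f(a) = C1*exp(-7*exp(-a)/8)


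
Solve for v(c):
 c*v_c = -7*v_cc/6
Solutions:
 v(c) = C1 + C2*erf(sqrt(21)*c/7)


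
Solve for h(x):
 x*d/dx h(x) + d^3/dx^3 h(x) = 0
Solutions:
 h(x) = C1 + Integral(C2*airyai(-x) + C3*airybi(-x), x)


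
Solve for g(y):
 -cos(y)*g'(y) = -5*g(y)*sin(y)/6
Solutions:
 g(y) = C1/cos(y)^(5/6)


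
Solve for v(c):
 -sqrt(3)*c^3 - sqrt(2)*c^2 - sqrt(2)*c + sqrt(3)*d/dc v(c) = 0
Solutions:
 v(c) = C1 + c^4/4 + sqrt(6)*c^3/9 + sqrt(6)*c^2/6


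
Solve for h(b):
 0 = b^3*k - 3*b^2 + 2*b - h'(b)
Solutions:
 h(b) = C1 + b^4*k/4 - b^3 + b^2


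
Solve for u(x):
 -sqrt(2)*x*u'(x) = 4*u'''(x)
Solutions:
 u(x) = C1 + Integral(C2*airyai(-sqrt(2)*x/2) + C3*airybi(-sqrt(2)*x/2), x)


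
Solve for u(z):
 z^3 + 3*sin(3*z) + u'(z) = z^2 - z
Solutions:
 u(z) = C1 - z^4/4 + z^3/3 - z^2/2 + cos(3*z)


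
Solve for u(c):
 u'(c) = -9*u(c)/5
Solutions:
 u(c) = C1*exp(-9*c/5)


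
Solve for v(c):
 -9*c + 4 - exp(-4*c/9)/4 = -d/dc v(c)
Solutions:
 v(c) = C1 + 9*c^2/2 - 4*c - 9*exp(-4*c/9)/16


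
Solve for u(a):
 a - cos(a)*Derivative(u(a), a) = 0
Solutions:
 u(a) = C1 + Integral(a/cos(a), a)


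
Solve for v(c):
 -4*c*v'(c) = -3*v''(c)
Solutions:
 v(c) = C1 + C2*erfi(sqrt(6)*c/3)


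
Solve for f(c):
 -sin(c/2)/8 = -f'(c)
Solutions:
 f(c) = C1 - cos(c/2)/4


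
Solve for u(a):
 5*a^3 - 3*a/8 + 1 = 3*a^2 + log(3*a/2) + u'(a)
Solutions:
 u(a) = C1 + 5*a^4/4 - a^3 - 3*a^2/16 - a*log(a) + a*log(2/3) + 2*a


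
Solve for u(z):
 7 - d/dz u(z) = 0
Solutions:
 u(z) = C1 + 7*z


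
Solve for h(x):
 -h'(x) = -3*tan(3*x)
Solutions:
 h(x) = C1 - log(cos(3*x))


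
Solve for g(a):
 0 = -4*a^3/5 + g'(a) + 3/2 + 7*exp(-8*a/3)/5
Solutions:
 g(a) = C1 + a^4/5 - 3*a/2 + 21*exp(-8*a/3)/40


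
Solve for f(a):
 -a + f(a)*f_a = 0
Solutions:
 f(a) = -sqrt(C1 + a^2)
 f(a) = sqrt(C1 + a^2)


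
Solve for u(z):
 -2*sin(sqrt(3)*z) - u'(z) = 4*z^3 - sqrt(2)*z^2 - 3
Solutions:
 u(z) = C1 - z^4 + sqrt(2)*z^3/3 + 3*z + 2*sqrt(3)*cos(sqrt(3)*z)/3


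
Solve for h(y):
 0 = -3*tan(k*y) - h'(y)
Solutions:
 h(y) = C1 - 3*Piecewise((-log(cos(k*y))/k, Ne(k, 0)), (0, True))


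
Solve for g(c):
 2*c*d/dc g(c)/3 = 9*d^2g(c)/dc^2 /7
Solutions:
 g(c) = C1 + C2*erfi(sqrt(21)*c/9)


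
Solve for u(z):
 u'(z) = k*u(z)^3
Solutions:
 u(z) = -sqrt(2)*sqrt(-1/(C1 + k*z))/2
 u(z) = sqrt(2)*sqrt(-1/(C1 + k*z))/2


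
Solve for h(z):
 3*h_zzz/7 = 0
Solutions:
 h(z) = C1 + C2*z + C3*z^2


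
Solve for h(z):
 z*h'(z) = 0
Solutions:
 h(z) = C1


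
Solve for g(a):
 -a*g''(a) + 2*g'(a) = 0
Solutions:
 g(a) = C1 + C2*a^3


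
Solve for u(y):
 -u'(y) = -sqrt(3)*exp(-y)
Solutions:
 u(y) = C1 - sqrt(3)*exp(-y)


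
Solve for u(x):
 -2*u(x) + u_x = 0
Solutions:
 u(x) = C1*exp(2*x)


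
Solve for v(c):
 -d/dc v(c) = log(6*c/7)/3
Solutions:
 v(c) = C1 - c*log(c)/3 - c*log(6)/3 + c/3 + c*log(7)/3


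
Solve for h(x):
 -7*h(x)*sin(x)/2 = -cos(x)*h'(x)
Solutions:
 h(x) = C1/cos(x)^(7/2)


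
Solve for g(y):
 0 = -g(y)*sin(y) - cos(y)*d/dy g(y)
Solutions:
 g(y) = C1*cos(y)


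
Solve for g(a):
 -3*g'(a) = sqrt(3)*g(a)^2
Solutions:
 g(a) = 3/(C1 + sqrt(3)*a)


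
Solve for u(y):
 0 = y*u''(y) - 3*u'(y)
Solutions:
 u(y) = C1 + C2*y^4


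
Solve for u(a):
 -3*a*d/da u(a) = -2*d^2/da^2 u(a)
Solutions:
 u(a) = C1 + C2*erfi(sqrt(3)*a/2)


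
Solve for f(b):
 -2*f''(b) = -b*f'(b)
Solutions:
 f(b) = C1 + C2*erfi(b/2)


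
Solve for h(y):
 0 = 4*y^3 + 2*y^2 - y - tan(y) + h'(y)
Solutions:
 h(y) = C1 - y^4 - 2*y^3/3 + y^2/2 - log(cos(y))


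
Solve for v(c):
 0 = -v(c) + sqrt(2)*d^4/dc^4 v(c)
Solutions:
 v(c) = C1*exp(-2^(7/8)*c/2) + C2*exp(2^(7/8)*c/2) + C3*sin(2^(7/8)*c/2) + C4*cos(2^(7/8)*c/2)


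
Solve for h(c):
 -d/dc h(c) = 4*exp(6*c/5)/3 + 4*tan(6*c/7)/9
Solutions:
 h(c) = C1 - 10*exp(6*c/5)/9 + 14*log(cos(6*c/7))/27


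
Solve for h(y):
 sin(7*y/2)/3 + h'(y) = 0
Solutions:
 h(y) = C1 + 2*cos(7*y/2)/21


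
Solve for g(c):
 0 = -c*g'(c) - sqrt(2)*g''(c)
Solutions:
 g(c) = C1 + C2*erf(2^(1/4)*c/2)


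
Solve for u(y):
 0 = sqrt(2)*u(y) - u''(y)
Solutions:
 u(y) = C1*exp(-2^(1/4)*y) + C2*exp(2^(1/4)*y)


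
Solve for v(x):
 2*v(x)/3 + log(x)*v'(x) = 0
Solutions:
 v(x) = C1*exp(-2*li(x)/3)


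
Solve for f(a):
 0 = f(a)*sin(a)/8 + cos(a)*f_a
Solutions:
 f(a) = C1*cos(a)^(1/8)


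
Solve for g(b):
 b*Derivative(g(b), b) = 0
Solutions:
 g(b) = C1


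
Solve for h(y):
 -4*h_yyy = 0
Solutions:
 h(y) = C1 + C2*y + C3*y^2


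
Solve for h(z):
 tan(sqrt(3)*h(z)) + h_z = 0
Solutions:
 h(z) = sqrt(3)*(pi - asin(C1*exp(-sqrt(3)*z)))/3
 h(z) = sqrt(3)*asin(C1*exp(-sqrt(3)*z))/3


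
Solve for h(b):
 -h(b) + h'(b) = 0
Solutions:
 h(b) = C1*exp(b)


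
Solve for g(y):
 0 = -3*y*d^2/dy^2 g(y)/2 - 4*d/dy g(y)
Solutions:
 g(y) = C1 + C2/y^(5/3)


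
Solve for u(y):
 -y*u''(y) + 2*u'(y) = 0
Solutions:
 u(y) = C1 + C2*y^3


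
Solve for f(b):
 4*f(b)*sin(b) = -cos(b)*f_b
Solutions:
 f(b) = C1*cos(b)^4


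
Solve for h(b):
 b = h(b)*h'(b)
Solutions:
 h(b) = -sqrt(C1 + b^2)
 h(b) = sqrt(C1 + b^2)


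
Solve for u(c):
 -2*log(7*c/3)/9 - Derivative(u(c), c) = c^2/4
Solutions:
 u(c) = C1 - c^3/12 - 2*c*log(c)/9 - 2*c*log(7)/9 + 2*c/9 + 2*c*log(3)/9


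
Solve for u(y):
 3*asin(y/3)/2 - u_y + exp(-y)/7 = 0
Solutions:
 u(y) = C1 + 3*y*asin(y/3)/2 + 3*sqrt(9 - y^2)/2 - exp(-y)/7


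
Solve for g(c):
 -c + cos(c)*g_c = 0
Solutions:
 g(c) = C1 + Integral(c/cos(c), c)


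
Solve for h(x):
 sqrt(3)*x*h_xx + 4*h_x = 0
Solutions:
 h(x) = C1 + C2*x^(1 - 4*sqrt(3)/3)


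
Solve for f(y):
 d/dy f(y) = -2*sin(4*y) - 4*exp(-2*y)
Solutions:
 f(y) = C1 + cos(4*y)/2 + 2*exp(-2*y)


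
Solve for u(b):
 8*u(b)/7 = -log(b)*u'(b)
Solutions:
 u(b) = C1*exp(-8*li(b)/7)


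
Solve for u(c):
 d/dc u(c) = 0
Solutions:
 u(c) = C1


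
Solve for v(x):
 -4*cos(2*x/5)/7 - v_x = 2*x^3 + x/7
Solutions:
 v(x) = C1 - x^4/2 - x^2/14 - 10*sin(2*x/5)/7


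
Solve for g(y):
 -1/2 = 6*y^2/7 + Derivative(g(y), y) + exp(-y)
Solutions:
 g(y) = C1 - 2*y^3/7 - y/2 + exp(-y)


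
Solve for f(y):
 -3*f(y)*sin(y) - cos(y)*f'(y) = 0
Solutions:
 f(y) = C1*cos(y)^3


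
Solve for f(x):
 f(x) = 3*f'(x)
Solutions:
 f(x) = C1*exp(x/3)


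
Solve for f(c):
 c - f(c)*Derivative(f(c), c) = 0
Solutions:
 f(c) = -sqrt(C1 + c^2)
 f(c) = sqrt(C1 + c^2)


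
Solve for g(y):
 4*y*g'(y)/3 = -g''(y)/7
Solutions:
 g(y) = C1 + C2*erf(sqrt(42)*y/3)


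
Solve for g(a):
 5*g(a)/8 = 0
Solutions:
 g(a) = 0


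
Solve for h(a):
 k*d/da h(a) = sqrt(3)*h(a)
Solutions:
 h(a) = C1*exp(sqrt(3)*a/k)


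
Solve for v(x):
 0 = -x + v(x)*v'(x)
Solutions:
 v(x) = -sqrt(C1 + x^2)
 v(x) = sqrt(C1 + x^2)


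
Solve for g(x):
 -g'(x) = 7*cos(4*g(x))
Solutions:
 g(x) = -asin((C1 + exp(56*x))/(C1 - exp(56*x)))/4 + pi/4
 g(x) = asin((C1 + exp(56*x))/(C1 - exp(56*x)))/4


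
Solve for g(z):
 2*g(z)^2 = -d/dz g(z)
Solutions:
 g(z) = 1/(C1 + 2*z)


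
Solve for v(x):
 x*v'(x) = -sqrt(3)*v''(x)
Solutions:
 v(x) = C1 + C2*erf(sqrt(2)*3^(3/4)*x/6)


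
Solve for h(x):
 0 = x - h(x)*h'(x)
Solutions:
 h(x) = -sqrt(C1 + x^2)
 h(x) = sqrt(C1 + x^2)


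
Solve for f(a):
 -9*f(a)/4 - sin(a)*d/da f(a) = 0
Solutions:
 f(a) = C1*(cos(a) + 1)^(9/8)/(cos(a) - 1)^(9/8)


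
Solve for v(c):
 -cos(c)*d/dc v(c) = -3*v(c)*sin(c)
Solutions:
 v(c) = C1/cos(c)^3


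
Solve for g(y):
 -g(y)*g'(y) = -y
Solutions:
 g(y) = -sqrt(C1 + y^2)
 g(y) = sqrt(C1 + y^2)


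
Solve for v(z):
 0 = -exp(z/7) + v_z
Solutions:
 v(z) = C1 + 7*exp(z/7)


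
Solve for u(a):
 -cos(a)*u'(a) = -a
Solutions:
 u(a) = C1 + Integral(a/cos(a), a)


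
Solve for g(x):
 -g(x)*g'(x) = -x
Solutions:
 g(x) = -sqrt(C1 + x^2)
 g(x) = sqrt(C1 + x^2)


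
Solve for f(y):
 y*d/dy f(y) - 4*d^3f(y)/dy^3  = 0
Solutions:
 f(y) = C1 + Integral(C2*airyai(2^(1/3)*y/2) + C3*airybi(2^(1/3)*y/2), y)


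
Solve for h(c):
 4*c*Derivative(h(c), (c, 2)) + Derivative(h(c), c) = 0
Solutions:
 h(c) = C1 + C2*c^(3/4)


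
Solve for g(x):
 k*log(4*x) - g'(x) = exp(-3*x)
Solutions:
 g(x) = C1 + k*x*log(x) + k*x*(-1 + 2*log(2)) + exp(-3*x)/3


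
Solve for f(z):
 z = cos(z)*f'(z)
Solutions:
 f(z) = C1 + Integral(z/cos(z), z)


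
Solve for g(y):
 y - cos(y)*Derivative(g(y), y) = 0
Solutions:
 g(y) = C1 + Integral(y/cos(y), y)


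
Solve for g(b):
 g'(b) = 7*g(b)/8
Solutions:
 g(b) = C1*exp(7*b/8)


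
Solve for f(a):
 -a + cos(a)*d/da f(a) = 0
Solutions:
 f(a) = C1 + Integral(a/cos(a), a)


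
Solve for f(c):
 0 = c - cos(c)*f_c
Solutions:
 f(c) = C1 + Integral(c/cos(c), c)


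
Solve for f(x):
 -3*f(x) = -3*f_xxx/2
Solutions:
 f(x) = C3*exp(2^(1/3)*x) + (C1*sin(2^(1/3)*sqrt(3)*x/2) + C2*cos(2^(1/3)*sqrt(3)*x/2))*exp(-2^(1/3)*x/2)


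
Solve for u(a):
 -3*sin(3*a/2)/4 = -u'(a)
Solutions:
 u(a) = C1 - cos(3*a/2)/2


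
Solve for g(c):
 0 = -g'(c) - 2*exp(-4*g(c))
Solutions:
 g(c) = log(-I*(C1 - 8*c)^(1/4))
 g(c) = log(I*(C1 - 8*c)^(1/4))
 g(c) = log(-(C1 - 8*c)^(1/4))
 g(c) = log(C1 - 8*c)/4


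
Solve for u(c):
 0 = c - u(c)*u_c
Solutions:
 u(c) = -sqrt(C1 + c^2)
 u(c) = sqrt(C1 + c^2)


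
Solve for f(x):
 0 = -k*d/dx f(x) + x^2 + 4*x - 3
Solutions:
 f(x) = C1 + x^3/(3*k) + 2*x^2/k - 3*x/k


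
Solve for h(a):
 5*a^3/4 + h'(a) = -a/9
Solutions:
 h(a) = C1 - 5*a^4/16 - a^2/18


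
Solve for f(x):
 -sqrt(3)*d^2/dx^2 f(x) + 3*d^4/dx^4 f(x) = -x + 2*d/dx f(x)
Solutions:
 f(x) = C1 + C2*exp(-x*(sqrt(3)/(sqrt(3)*sqrt(27 - sqrt(3)) + 9)^(1/3) + (sqrt(3)*sqrt(27 - sqrt(3)) + 9)^(1/3))/6)*sin(x*(-sqrt(3)*(sqrt(3)*sqrt(27 - sqrt(3)) + 9)^(1/3) + 3/(sqrt(3)*sqrt(27 - sqrt(3)) + 9)^(1/3))/6) + C3*exp(-x*(sqrt(3)/(sqrt(3)*sqrt(27 - sqrt(3)) + 9)^(1/3) + (sqrt(3)*sqrt(27 - sqrt(3)) + 9)^(1/3))/6)*cos(x*(-sqrt(3)*(sqrt(3)*sqrt(27 - sqrt(3)) + 9)^(1/3) + 3/(sqrt(3)*sqrt(27 - sqrt(3)) + 9)^(1/3))/6) + C4*exp(x*(sqrt(3)/(sqrt(3)*sqrt(27 - sqrt(3)) + 9)^(1/3) + (sqrt(3)*sqrt(27 - sqrt(3)) + 9)^(1/3))/3) + x^2/4 - sqrt(3)*x/4


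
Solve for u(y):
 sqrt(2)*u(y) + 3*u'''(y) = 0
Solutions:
 u(y) = C3*exp(-2^(1/6)*3^(2/3)*y/3) + (C1*sin(6^(1/6)*y/2) + C2*cos(6^(1/6)*y/2))*exp(2^(1/6)*3^(2/3)*y/6)


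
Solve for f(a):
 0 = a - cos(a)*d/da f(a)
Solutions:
 f(a) = C1 + Integral(a/cos(a), a)


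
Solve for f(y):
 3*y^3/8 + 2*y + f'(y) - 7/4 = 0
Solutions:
 f(y) = C1 - 3*y^4/32 - y^2 + 7*y/4


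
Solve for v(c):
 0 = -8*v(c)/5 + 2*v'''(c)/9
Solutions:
 v(c) = C3*exp(30^(2/3)*c/5) + (C1*sin(3*10^(2/3)*3^(1/6)*c/10) + C2*cos(3*10^(2/3)*3^(1/6)*c/10))*exp(-30^(2/3)*c/10)


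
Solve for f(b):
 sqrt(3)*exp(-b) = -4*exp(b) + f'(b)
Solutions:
 f(b) = C1 + 4*exp(b) - sqrt(3)*exp(-b)


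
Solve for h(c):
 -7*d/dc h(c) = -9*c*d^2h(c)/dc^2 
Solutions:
 h(c) = C1 + C2*c^(16/9)


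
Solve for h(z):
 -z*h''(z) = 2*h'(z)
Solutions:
 h(z) = C1 + C2/z


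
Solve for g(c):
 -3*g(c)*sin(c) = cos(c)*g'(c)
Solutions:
 g(c) = C1*cos(c)^3


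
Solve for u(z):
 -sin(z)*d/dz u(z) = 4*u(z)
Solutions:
 u(z) = C1*(cos(z)^2 + 2*cos(z) + 1)/(cos(z)^2 - 2*cos(z) + 1)


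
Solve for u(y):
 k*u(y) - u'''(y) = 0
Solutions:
 u(y) = C1*exp(k^(1/3)*y) + C2*exp(k^(1/3)*y*(-1 + sqrt(3)*I)/2) + C3*exp(-k^(1/3)*y*(1 + sqrt(3)*I)/2)


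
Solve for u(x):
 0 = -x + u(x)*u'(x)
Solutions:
 u(x) = -sqrt(C1 + x^2)
 u(x) = sqrt(C1 + x^2)


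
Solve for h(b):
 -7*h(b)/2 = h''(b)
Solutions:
 h(b) = C1*sin(sqrt(14)*b/2) + C2*cos(sqrt(14)*b/2)


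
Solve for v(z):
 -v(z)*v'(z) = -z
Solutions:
 v(z) = -sqrt(C1 + z^2)
 v(z) = sqrt(C1 + z^2)


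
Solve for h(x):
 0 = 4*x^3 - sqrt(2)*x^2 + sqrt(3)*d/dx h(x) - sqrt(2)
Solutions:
 h(x) = C1 - sqrt(3)*x^4/3 + sqrt(6)*x^3/9 + sqrt(6)*x/3


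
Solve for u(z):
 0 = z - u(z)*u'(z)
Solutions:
 u(z) = -sqrt(C1 + z^2)
 u(z) = sqrt(C1 + z^2)


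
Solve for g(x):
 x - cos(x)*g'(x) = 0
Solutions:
 g(x) = C1 + Integral(x/cos(x), x)


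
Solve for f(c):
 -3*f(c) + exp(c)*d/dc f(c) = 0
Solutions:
 f(c) = C1*exp(-3*exp(-c))


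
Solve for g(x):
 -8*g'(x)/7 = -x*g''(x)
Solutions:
 g(x) = C1 + C2*x^(15/7)


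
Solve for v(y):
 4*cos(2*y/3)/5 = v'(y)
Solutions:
 v(y) = C1 + 6*sin(2*y/3)/5


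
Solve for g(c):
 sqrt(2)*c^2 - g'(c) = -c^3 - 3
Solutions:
 g(c) = C1 + c^4/4 + sqrt(2)*c^3/3 + 3*c


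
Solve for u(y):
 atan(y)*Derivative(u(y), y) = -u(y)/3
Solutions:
 u(y) = C1*exp(-Integral(1/atan(y), y)/3)


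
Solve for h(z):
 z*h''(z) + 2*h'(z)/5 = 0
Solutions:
 h(z) = C1 + C2*z^(3/5)


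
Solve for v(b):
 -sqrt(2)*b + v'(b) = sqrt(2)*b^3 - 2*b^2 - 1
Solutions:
 v(b) = C1 + sqrt(2)*b^4/4 - 2*b^3/3 + sqrt(2)*b^2/2 - b


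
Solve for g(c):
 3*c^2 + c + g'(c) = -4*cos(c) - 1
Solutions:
 g(c) = C1 - c^3 - c^2/2 - c - 4*sin(c)


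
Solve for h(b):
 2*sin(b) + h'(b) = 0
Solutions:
 h(b) = C1 + 2*cos(b)


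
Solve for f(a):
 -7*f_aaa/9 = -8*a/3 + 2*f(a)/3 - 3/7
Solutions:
 f(a) = C3*exp(-6^(1/3)*7^(2/3)*a/7) + 4*a + (C1*sin(2^(1/3)*3^(5/6)*7^(2/3)*a/14) + C2*cos(2^(1/3)*3^(5/6)*7^(2/3)*a/14))*exp(6^(1/3)*7^(2/3)*a/14) + 9/14


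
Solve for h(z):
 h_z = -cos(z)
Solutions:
 h(z) = C1 - sin(z)


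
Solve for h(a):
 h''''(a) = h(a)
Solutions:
 h(a) = C1*exp(-a) + C2*exp(a) + C3*sin(a) + C4*cos(a)


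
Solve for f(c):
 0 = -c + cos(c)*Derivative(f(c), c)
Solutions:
 f(c) = C1 + Integral(c/cos(c), c)


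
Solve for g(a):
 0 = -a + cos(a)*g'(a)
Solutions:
 g(a) = C1 + Integral(a/cos(a), a)


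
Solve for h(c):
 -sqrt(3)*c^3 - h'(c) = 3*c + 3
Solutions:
 h(c) = C1 - sqrt(3)*c^4/4 - 3*c^2/2 - 3*c


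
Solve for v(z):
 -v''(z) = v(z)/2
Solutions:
 v(z) = C1*sin(sqrt(2)*z/2) + C2*cos(sqrt(2)*z/2)


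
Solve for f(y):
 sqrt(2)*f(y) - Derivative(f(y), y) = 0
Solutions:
 f(y) = C1*exp(sqrt(2)*y)


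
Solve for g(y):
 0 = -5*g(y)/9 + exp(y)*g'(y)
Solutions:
 g(y) = C1*exp(-5*exp(-y)/9)


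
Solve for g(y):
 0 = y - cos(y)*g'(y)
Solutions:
 g(y) = C1 + Integral(y/cos(y), y)


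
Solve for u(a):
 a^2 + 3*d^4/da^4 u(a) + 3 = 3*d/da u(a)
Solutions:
 u(a) = C1 + C4*exp(a) + a^3/9 + a + (C2*sin(sqrt(3)*a/2) + C3*cos(sqrt(3)*a/2))*exp(-a/2)


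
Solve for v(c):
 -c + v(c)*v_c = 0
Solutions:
 v(c) = -sqrt(C1 + c^2)
 v(c) = sqrt(C1 + c^2)


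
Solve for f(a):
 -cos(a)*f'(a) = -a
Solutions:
 f(a) = C1 + Integral(a/cos(a), a)


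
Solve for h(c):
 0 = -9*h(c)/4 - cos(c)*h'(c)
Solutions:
 h(c) = C1*(sin(c) - 1)^(9/8)/(sin(c) + 1)^(9/8)


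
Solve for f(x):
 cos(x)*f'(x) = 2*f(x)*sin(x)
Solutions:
 f(x) = C1/cos(x)^2


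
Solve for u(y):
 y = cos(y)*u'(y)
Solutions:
 u(y) = C1 + Integral(y/cos(y), y)


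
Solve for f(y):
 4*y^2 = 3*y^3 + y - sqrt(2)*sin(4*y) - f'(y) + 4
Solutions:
 f(y) = C1 + 3*y^4/4 - 4*y^3/3 + y^2/2 + 4*y + sqrt(2)*cos(4*y)/4


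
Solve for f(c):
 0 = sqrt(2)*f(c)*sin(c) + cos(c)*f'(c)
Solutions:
 f(c) = C1*cos(c)^(sqrt(2))


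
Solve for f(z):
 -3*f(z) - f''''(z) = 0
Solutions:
 f(z) = (C1*sin(sqrt(2)*3^(1/4)*z/2) + C2*cos(sqrt(2)*3^(1/4)*z/2))*exp(-sqrt(2)*3^(1/4)*z/2) + (C3*sin(sqrt(2)*3^(1/4)*z/2) + C4*cos(sqrt(2)*3^(1/4)*z/2))*exp(sqrt(2)*3^(1/4)*z/2)


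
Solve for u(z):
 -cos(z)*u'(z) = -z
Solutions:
 u(z) = C1 + Integral(z/cos(z), z)


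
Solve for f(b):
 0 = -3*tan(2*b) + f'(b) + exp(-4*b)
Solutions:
 f(b) = C1 + 3*log(tan(2*b)^2 + 1)/4 + exp(-4*b)/4


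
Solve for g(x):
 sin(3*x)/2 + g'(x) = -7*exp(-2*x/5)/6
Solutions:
 g(x) = C1 + cos(3*x)/6 + 35*exp(-2*x/5)/12


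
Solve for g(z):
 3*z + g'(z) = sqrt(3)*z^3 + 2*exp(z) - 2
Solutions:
 g(z) = C1 + sqrt(3)*z^4/4 - 3*z^2/2 - 2*z + 2*exp(z)


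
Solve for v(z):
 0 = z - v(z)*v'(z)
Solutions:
 v(z) = -sqrt(C1 + z^2)
 v(z) = sqrt(C1 + z^2)


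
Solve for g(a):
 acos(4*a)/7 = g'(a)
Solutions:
 g(a) = C1 + a*acos(4*a)/7 - sqrt(1 - 16*a^2)/28


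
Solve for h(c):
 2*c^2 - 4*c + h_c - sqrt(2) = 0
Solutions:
 h(c) = C1 - 2*c^3/3 + 2*c^2 + sqrt(2)*c


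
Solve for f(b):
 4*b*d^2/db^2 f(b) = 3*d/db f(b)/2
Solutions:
 f(b) = C1 + C2*b^(11/8)


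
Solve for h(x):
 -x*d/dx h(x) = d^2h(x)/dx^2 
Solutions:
 h(x) = C1 + C2*erf(sqrt(2)*x/2)


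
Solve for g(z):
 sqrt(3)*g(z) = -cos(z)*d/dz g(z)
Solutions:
 g(z) = C1*(sin(z) - 1)^(sqrt(3)/2)/(sin(z) + 1)^(sqrt(3)/2)


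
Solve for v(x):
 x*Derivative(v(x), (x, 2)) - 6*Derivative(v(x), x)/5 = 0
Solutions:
 v(x) = C1 + C2*x^(11/5)


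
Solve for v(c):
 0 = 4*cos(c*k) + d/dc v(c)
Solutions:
 v(c) = C1 - 4*sin(c*k)/k


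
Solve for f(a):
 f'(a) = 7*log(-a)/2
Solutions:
 f(a) = C1 + 7*a*log(-a)/2 - 7*a/2


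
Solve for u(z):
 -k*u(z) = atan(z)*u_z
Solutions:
 u(z) = C1*exp(-k*Integral(1/atan(z), z))


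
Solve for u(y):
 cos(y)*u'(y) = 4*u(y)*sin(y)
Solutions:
 u(y) = C1/cos(y)^4


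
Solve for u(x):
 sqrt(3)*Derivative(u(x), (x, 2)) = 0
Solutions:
 u(x) = C1 + C2*x


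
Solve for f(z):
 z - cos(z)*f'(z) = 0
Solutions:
 f(z) = C1 + Integral(z/cos(z), z)


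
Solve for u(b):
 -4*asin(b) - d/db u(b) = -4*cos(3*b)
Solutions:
 u(b) = C1 - 4*b*asin(b) - 4*sqrt(1 - b^2) + 4*sin(3*b)/3


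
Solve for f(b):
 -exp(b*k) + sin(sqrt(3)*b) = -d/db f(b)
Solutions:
 f(b) = C1 + sqrt(3)*cos(sqrt(3)*b)/3 + exp(b*k)/k


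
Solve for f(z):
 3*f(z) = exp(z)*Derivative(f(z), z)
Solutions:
 f(z) = C1*exp(-3*exp(-z))


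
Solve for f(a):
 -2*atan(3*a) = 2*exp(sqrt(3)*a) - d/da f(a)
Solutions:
 f(a) = C1 + 2*a*atan(3*a) + 2*sqrt(3)*exp(sqrt(3)*a)/3 - log(9*a^2 + 1)/3


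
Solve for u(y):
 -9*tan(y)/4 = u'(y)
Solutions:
 u(y) = C1 + 9*log(cos(y))/4


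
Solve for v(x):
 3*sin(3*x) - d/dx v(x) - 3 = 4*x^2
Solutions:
 v(x) = C1 - 4*x^3/3 - 3*x - cos(3*x)


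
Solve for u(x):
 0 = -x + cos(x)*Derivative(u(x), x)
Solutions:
 u(x) = C1 + Integral(x/cos(x), x)


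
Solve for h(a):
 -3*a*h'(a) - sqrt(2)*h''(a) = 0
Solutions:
 h(a) = C1 + C2*erf(2^(1/4)*sqrt(3)*a/2)


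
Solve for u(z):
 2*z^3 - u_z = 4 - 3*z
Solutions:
 u(z) = C1 + z^4/2 + 3*z^2/2 - 4*z


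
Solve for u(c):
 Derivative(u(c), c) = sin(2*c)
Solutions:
 u(c) = C1 - cos(2*c)/2


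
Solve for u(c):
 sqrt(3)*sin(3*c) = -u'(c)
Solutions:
 u(c) = C1 + sqrt(3)*cos(3*c)/3


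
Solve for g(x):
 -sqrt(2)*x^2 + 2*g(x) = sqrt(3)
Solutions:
 g(x) = sqrt(2)*x^2/2 + sqrt(3)/2


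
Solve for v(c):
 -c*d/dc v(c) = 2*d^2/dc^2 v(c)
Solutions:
 v(c) = C1 + C2*erf(c/2)


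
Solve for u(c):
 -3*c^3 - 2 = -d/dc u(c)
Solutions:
 u(c) = C1 + 3*c^4/4 + 2*c


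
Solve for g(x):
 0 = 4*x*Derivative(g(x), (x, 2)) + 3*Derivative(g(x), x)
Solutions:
 g(x) = C1 + C2*x^(1/4)


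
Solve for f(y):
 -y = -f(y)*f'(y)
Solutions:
 f(y) = -sqrt(C1 + y^2)
 f(y) = sqrt(C1 + y^2)


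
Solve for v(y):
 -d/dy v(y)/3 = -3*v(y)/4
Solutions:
 v(y) = C1*exp(9*y/4)


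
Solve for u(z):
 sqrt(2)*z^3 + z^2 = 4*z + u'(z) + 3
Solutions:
 u(z) = C1 + sqrt(2)*z^4/4 + z^3/3 - 2*z^2 - 3*z


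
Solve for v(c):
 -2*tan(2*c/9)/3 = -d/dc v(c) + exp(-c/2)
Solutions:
 v(c) = C1 + 3*log(tan(2*c/9)^2 + 1)/2 - 2*exp(-c/2)


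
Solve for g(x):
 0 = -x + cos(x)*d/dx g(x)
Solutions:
 g(x) = C1 + Integral(x/cos(x), x)


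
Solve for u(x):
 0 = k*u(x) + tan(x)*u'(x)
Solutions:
 u(x) = C1*exp(-k*log(sin(x)))


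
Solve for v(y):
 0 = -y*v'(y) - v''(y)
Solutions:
 v(y) = C1 + C2*erf(sqrt(2)*y/2)


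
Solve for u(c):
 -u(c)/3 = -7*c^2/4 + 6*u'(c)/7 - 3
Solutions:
 u(c) = C1*exp(-7*c/18) + 21*c^2/4 - 27*c + 549/7


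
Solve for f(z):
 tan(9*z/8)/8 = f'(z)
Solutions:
 f(z) = C1 - log(cos(9*z/8))/9


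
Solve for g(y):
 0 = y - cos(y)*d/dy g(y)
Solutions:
 g(y) = C1 + Integral(y/cos(y), y)


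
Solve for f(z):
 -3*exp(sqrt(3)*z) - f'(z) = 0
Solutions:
 f(z) = C1 - sqrt(3)*exp(sqrt(3)*z)


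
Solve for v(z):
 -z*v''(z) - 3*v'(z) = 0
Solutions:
 v(z) = C1 + C2/z^2


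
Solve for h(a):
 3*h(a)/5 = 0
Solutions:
 h(a) = 0


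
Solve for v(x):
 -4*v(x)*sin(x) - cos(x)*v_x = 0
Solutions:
 v(x) = C1*cos(x)^4


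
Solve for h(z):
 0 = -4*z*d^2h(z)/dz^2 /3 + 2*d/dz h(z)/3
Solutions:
 h(z) = C1 + C2*z^(3/2)


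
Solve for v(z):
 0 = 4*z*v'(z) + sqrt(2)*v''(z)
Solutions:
 v(z) = C1 + C2*erf(2^(1/4)*z)


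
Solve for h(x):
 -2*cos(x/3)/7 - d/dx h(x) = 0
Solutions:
 h(x) = C1 - 6*sin(x/3)/7


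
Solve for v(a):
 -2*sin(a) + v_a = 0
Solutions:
 v(a) = C1 - 2*cos(a)


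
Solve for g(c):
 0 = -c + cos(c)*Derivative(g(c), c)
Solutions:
 g(c) = C1 + Integral(c/cos(c), c)


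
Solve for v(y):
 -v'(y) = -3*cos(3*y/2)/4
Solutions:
 v(y) = C1 + sin(3*y/2)/2


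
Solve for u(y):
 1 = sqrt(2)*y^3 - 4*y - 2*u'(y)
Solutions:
 u(y) = C1 + sqrt(2)*y^4/8 - y^2 - y/2


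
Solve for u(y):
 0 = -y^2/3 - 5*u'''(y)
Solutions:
 u(y) = C1 + C2*y + C3*y^2 - y^5/900


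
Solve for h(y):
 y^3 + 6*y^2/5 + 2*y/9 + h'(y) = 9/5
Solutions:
 h(y) = C1 - y^4/4 - 2*y^3/5 - y^2/9 + 9*y/5


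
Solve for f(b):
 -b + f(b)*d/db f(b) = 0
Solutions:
 f(b) = -sqrt(C1 + b^2)
 f(b) = sqrt(C1 + b^2)


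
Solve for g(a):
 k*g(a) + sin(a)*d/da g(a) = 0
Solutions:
 g(a) = C1*exp(k*(-log(cos(a) - 1) + log(cos(a) + 1))/2)


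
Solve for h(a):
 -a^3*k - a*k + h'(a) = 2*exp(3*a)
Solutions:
 h(a) = C1 + a^4*k/4 + a^2*k/2 + 2*exp(3*a)/3


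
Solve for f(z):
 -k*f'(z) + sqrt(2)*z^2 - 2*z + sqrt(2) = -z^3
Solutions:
 f(z) = C1 + z^4/(4*k) + sqrt(2)*z^3/(3*k) - z^2/k + sqrt(2)*z/k


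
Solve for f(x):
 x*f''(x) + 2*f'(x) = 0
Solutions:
 f(x) = C1 + C2/x


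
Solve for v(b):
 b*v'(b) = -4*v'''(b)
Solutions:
 v(b) = C1 + Integral(C2*airyai(-2^(1/3)*b/2) + C3*airybi(-2^(1/3)*b/2), b)


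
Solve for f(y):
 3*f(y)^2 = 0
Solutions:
 f(y) = 0


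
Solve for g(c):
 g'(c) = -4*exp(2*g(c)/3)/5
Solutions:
 g(c) = 3*log(-sqrt(-1/(C1 - 4*c))) - 3*log(2) + 3*log(30)/2
 g(c) = 3*log(-1/(C1 - 4*c))/2 - 3*log(2) + 3*log(30)/2


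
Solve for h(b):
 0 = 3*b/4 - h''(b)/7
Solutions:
 h(b) = C1 + C2*b + 7*b^3/8


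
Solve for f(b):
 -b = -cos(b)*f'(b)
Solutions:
 f(b) = C1 + Integral(b/cos(b), b)


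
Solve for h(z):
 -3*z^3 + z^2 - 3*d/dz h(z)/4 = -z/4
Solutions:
 h(z) = C1 - z^4 + 4*z^3/9 + z^2/6


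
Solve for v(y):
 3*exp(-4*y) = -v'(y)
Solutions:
 v(y) = C1 + 3*exp(-4*y)/4


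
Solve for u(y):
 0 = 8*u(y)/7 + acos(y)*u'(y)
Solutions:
 u(y) = C1*exp(-8*Integral(1/acos(y), y)/7)


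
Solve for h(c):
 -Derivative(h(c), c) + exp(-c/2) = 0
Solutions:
 h(c) = C1 - 2*exp(-c/2)
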